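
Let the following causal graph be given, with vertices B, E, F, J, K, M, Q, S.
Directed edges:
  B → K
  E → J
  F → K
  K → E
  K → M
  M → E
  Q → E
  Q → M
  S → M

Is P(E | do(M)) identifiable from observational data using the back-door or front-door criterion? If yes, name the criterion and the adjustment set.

P(E|do(M)): backdoor, adjust for {K, Q}.

desc(M)\{M}={E,J}; candidates ⊆ {B,F,K,Q,S}.
size 0: {}; under {} M still reaches {B,E,F,J,K,Q,S} ∋ E.
size 1: {B}, {F}, {K} …(+2); under {B} M still reaches {E,F,J,K,Q,S} ∋ E.
{K,Q}: M⊥E given {K,Q} in G with M→· removed — back-door holds.
P(E|do(M)) = Σ_{K,Q} P(E|M,K,Q)·P(K,Q).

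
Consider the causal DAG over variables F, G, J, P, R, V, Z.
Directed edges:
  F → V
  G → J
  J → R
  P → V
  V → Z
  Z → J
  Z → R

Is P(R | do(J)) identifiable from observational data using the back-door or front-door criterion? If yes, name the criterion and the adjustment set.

desc(J)\{J}={R}; candidates ⊆ {F,G,P,V,Z}.
size 0: {}; under {} J still reaches {F,G,P,R,V,Z} ∋ R.
{Z}: J⊥R given {Z} in G with J→· removed — back-door holds.
P(R|do(J)) = Σ_{Z} P(R|J,Z)·P(Z).

P(R|do(J)): backdoor, adjust for {Z}.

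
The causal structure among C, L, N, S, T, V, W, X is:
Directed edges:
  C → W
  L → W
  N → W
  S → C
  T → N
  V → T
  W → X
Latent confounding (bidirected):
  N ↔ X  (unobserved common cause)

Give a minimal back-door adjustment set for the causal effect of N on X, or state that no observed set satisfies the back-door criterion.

desc(N)\{N}={W,X}; candidates ⊆ {C,L,S,T,V}.
N↔X: latent back-door arc(s) into N.
size 0: {}; under {} N still reaches {T,V,X} ∋ X.
size 1: {C}, {L}, {S} …(+2); under {C} N still reaches {T,V,X} ∋ X.
size 2: {C,L}, {C,S}, {C,T} …(+7); under {C,L} N still reaches {T,V,X} ∋ X.
N↔X cannot be blocked by any observed set — no back-door set.

N→X: no observed back-door set.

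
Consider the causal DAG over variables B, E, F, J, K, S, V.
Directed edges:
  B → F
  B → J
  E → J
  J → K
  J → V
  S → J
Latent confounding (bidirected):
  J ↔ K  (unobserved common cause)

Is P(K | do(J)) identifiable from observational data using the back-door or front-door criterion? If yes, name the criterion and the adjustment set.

P(K|do(J)): not identifiable (no BD/FD set).

desc(J)\{J}={K,V}; candidates ⊆ {B,E,F,S}.
J↔K: latent back-door arc(s) into J.
size 0: {}; under {} J still reaches {B,E,F,K,S} ∋ K.
size 1: {B}, {E}, {F} …(+1); under {B} J still reaches {E,K,S} ∋ K.
size 2: {B,E}, {B,F}, {B,S} …(+3); under {B,E} J still reaches {K,S} ∋ K.
J↔K cannot be blocked by any observed set — no back-door set.
No mediator lies on a directed J→…→K path.
Neither criterion identifies P(K|do(J)) in this graph.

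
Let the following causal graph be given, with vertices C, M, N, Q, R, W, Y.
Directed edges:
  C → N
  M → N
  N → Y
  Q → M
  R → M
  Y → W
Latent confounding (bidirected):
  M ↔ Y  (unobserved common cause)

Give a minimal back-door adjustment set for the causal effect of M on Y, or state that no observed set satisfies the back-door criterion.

desc(M)\{M}={N,W,Y}; candidates ⊆ {C,Q,R}.
M↔Y: latent back-door arc(s) into M.
size 0: {}; under {} M still reaches {Q,R,W,Y} ∋ Y.
size 1: {C}, {Q}, {R}; under {C} M still reaches {Q,R,W,Y} ∋ Y.
size 2: {C,Q}, {C,R}, {Q,R}; under {C,Q} M still reaches {R,W,Y} ∋ Y.
M↔Y cannot be blocked by any observed set — no back-door set.

M→Y: no observed back-door set.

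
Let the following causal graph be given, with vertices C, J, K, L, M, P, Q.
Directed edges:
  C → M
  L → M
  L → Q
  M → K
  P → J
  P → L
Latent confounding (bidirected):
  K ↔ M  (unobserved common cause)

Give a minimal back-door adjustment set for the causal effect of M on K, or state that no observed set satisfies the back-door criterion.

desc(M)\{M}={K}; candidates ⊆ {C,J,L,P,Q}.
M↔K: latent back-door arc(s) into M.
size 0: {}; under {} M still reaches {C,J,K,L,P,Q} ∋ K.
size 1: {C}, {J}, {L} …(+2); under {C} M still reaches {J,K,L,P,Q} ∋ K.
size 2: {C,J}, {C,L}, {C,P} …(+7); under {C,J} M still reaches {K,L,P,Q} ∋ K.
M↔K cannot be blocked by any observed set — no back-door set.

M→K: no observed back-door set.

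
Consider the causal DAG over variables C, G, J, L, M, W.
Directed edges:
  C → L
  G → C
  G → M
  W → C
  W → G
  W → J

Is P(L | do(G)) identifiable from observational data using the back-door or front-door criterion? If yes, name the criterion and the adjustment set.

desc(G)\{G}={C,L,M}; candidates ⊆ {J,W}.
size 0: {}; under {} G still reaches {C,J,L,W} ∋ L.
{W}: G⊥L given {W} in G with G→· removed — back-door holds.
P(L|do(G)) = Σ_{W} P(L|G,W)·P(W).

P(L|do(G)): backdoor, adjust for {W}.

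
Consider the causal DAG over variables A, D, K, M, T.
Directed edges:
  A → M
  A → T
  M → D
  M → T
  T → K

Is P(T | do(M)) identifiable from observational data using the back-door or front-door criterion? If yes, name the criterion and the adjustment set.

desc(M)\{M}={D,K,T}; candidates ⊆ {A}.
size 0: {}; under {} M still reaches {A,K,T} ∋ T.
{A}: M⊥T given {A} in G with M→· removed — back-door holds.
P(T|do(M)) = Σ_{A} P(T|M,A)·P(A).

P(T|do(M)): backdoor, adjust for {A}.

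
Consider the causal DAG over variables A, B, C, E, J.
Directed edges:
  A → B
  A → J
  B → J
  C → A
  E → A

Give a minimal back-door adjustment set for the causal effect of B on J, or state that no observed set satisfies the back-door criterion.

B→J: minimal back-door set {A}.

desc(B)\{B}={J}; candidates ⊆ {A,C,E}.
size 0: {}; under {} B still reaches {A,C,E,J} ∋ J.
{A}: B⊥J given {A} in G with B→· removed — back-door holds.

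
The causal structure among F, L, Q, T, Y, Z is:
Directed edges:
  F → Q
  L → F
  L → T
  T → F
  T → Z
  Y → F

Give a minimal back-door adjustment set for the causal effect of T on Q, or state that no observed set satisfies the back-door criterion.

desc(T)\{T}={F,Q,Z}; candidates ⊆ {L,Y}.
size 0: {}; under {} T still reaches {F,L,Q} ∋ Q.
{L}: T⊥Q given {L} in G with T→· removed — back-door holds.

T→Q: minimal back-door set {L}.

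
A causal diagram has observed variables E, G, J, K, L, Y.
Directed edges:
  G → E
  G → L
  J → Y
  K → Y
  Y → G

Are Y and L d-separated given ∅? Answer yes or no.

No — Y and L are d-connected given ∅.

Bayes-Ball from Y | ∅ reaches {E,G,J,K,L}.
L ∈ reach(Y|∅) ⇒ Y ⊥̸ L | ∅.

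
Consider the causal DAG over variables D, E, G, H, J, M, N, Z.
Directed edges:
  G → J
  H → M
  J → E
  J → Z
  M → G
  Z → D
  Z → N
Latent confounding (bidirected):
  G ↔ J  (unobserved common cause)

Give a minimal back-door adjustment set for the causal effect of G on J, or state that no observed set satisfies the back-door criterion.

G→J: no observed back-door set.

desc(G)\{G}={D,E,J,N,Z}; candidates ⊆ {H,M}.
G↔J: latent back-door arc(s) into G.
size 0: {}; under {} G still reaches {D,E,H,J,M,N,Z} ∋ J.
size 1: {H}, {M}; under {H} G still reaches {D,E,J,M,N,Z} ∋ J.
size 2: {H,M}; under {H,M} G still reaches {D,E,J,N,Z} ∋ J.
G↔J cannot be blocked by any observed set — no back-door set.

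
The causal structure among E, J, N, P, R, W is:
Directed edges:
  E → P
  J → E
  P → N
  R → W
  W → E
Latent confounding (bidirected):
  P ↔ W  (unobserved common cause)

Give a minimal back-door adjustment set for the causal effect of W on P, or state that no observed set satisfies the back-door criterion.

desc(W)\{W}={E,N,P}; candidates ⊆ {J,R}.
W↔P: latent back-door arc(s) into W.
size 0: {}; under {} W still reaches {N,P,R} ∋ P.
size 1: {J}, {R}; under {J} W still reaches {N,P,R} ∋ P.
size 2: {J,R}; under {J,R} W still reaches {N,P} ∋ P.
W↔P cannot be blocked by any observed set — no back-door set.

W→P: no observed back-door set.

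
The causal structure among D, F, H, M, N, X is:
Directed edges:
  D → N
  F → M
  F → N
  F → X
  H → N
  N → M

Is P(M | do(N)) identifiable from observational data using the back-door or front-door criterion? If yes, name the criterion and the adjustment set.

P(M|do(N)): backdoor, adjust for {F}.

desc(N)\{N}={M}; candidates ⊆ {D,F,H,X}.
size 0: {}; under {} N still reaches {D,F,H,M,X} ∋ M.
{F}: N⊥M given {F} in G with N→· removed — back-door holds.
P(M|do(N)) = Σ_{F} P(M|N,F)·P(F).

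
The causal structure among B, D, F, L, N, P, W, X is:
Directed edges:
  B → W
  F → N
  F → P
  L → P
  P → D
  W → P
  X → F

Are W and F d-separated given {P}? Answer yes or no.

No — W and F are d-connected given {P}.

Bayes-Ball from W | {P} reaches {B,F,L,N,X}.
F ∈ reach(W|{P}) ⇒ W ⊥̸ F | {P}.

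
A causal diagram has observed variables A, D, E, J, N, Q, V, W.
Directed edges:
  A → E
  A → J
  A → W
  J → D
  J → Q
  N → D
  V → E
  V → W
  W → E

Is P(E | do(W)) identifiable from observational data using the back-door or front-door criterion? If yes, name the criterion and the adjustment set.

P(E|do(W)): backdoor, adjust for {A, V}.

desc(W)\{W}={E}; candidates ⊆ {A,D,J,N,Q,V}.
size 0: {}; under {} W still reaches {A,D,E,J,Q,V} ∋ E.
size 1: {A}, {D}, {J} …(+3); under {A} W still reaches {E,V} ∋ E.
{A,V}: W⊥E given {A,V} in G with W→· removed — back-door holds.
P(E|do(W)) = Σ_{A,V} P(E|W,A,V)·P(A,V).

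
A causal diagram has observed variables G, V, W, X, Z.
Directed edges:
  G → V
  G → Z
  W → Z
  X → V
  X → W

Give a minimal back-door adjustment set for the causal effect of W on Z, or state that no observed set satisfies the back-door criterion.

desc(W)\{W}={Z}; candidates ⊆ {G,V,X}.
∅: W⊥Z given ∅ in G with W→· removed — back-door holds.

W→Z: minimal back-door set ∅.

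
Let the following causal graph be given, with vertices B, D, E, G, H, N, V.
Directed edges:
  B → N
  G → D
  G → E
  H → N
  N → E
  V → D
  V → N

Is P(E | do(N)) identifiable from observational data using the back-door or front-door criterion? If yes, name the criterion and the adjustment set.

desc(N)\{N}={E}; candidates ⊆ {B,D,G,H,V}.
∅: N⊥E given ∅ in G with N→· removed — back-door holds.
P(E|do(N)) = P(E|N) — no adjustment needed.

P(E|do(N)): backdoor, adjust for ∅.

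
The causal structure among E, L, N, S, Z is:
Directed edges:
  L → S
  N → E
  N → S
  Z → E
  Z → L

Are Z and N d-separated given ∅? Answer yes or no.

Yes — Z ⊥ N | ∅.

Bayes-Ball from Z | ∅ reaches {E,L,S}.
N ∉ reach(Z|∅) ⇒ Z ⊥ N | ∅.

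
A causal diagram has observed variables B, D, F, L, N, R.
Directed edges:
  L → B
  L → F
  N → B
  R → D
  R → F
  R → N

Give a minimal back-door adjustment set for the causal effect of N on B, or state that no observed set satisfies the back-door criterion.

desc(N)\{N}={B}; candidates ⊆ {D,F,L,R}.
∅: N⊥B given ∅ in G with N→· removed — back-door holds.

N→B: minimal back-door set ∅.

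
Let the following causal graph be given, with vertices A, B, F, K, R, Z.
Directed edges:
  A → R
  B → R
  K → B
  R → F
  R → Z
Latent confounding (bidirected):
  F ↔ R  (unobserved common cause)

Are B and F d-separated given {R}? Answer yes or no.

Bayes-Ball from B | {R} reaches {A,F,K}.
F ∈ reach(B|{R}) ⇒ B ⊥̸ F | {R}.

No — B and F are d-connected given {R}.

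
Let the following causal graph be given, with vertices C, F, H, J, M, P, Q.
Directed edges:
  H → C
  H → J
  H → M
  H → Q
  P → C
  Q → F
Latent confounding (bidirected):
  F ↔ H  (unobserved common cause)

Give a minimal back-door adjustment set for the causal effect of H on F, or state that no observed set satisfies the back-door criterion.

desc(H)\{H}={C,F,J,M,Q}; candidates ⊆ {P}.
H↔F: latent back-door arc(s) into H.
size 0: {}; under {} H still reaches {F} ∋ F.
size 1: {P}; under {P} H still reaches {F} ∋ F.
H↔F cannot be blocked by any observed set — no back-door set.

H→F: no observed back-door set.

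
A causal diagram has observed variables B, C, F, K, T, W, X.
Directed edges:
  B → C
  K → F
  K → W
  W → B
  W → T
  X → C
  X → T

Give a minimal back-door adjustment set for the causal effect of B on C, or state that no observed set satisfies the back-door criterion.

desc(B)\{B}={C}; candidates ⊆ {F,K,T,W,X}.
∅: B⊥C given ∅ in G with B→· removed — back-door holds.

B→C: minimal back-door set ∅.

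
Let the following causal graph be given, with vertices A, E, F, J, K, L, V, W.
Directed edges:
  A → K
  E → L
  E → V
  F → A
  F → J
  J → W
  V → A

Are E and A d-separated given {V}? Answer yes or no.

Yes — E ⊥ A | {V}.

Bayes-Ball from E | {V} reaches {L}.
A ∉ reach(E|{V}) ⇒ E ⊥ A | {V}.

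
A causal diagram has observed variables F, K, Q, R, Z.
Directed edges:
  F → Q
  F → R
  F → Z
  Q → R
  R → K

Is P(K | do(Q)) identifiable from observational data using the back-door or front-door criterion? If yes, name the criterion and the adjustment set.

desc(Q)\{Q}={K,R}; candidates ⊆ {F,Z}.
size 0: {}; under {} Q still reaches {F,K,R,Z} ∋ K.
{F}: Q⊥K given {F} in G with Q→· removed — back-door holds.
P(K|do(Q)) = Σ_{F} P(K|Q,F)·P(F).

P(K|do(Q)): backdoor, adjust for {F}.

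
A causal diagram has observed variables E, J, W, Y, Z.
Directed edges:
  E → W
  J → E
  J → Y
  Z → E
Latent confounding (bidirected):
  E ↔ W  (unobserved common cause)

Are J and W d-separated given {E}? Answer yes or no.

Bayes-Ball from J | {E} reaches {W,Y,Z}.
W ∈ reach(J|{E}) ⇒ J ⊥̸ W | {E}.

No — J and W are d-connected given {E}.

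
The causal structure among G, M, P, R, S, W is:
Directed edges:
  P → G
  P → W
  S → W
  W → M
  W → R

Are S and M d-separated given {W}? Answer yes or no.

Bayes-Ball from S | {W} reaches {G,P}.
M ∉ reach(S|{W}) ⇒ S ⊥ M | {W}.

Yes — S ⊥ M | {W}.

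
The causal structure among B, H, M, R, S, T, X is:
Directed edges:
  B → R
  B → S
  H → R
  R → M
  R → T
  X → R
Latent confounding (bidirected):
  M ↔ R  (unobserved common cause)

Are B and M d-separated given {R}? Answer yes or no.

Bayes-Ball from B | {R} reaches {H,M,S,X}.
M ∈ reach(B|{R}) ⇒ B ⊥̸ M | {R}.

No — B and M are d-connected given {R}.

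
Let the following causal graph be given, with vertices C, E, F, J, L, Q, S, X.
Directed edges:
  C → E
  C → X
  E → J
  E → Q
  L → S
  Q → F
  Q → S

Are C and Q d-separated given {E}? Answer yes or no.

Yes — C ⊥ Q | {E}.

Bayes-Ball from C | {E} reaches {X}.
Q ∉ reach(C|{E}) ⇒ C ⊥ Q | {E}.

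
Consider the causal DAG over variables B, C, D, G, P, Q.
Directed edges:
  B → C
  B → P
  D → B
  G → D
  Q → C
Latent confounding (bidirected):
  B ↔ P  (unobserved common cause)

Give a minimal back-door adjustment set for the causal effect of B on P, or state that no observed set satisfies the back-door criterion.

B→P: no observed back-door set.

desc(B)\{B}={C,P}; candidates ⊆ {D,G,Q}.
B↔P: latent back-door arc(s) into B.
size 0: {}; under {} B still reaches {D,G,P} ∋ P.
size 1: {D}, {G}, {Q}; under {D} B still reaches {P} ∋ P.
size 2: {D,G}, {D,Q}, {G,Q}; under {D,G} B still reaches {P} ∋ P.
B↔P cannot be blocked by any observed set — no back-door set.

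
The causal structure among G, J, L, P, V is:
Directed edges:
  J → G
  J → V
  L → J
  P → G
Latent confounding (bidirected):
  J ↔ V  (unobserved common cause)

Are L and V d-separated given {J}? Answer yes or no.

No — L and V are d-connected given {J}.

Bayes-Ball from L | {J} reaches {V}.
V ∈ reach(L|{J}) ⇒ L ⊥̸ V | {J}.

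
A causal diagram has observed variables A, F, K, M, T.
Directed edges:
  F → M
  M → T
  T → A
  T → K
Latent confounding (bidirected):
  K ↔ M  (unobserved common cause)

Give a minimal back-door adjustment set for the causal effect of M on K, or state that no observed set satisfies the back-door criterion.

desc(M)\{M}={A,K,T}; candidates ⊆ {F}.
M↔K: latent back-door arc(s) into M.
size 0: {}; under {} M still reaches {F,K} ∋ K.
size 1: {F}; under {F} M still reaches {K} ∋ K.
M↔K cannot be blocked by any observed set — no back-door set.

M→K: no observed back-door set.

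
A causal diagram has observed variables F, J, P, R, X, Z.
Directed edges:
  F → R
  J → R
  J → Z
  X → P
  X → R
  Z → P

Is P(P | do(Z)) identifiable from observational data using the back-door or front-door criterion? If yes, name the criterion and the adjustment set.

desc(Z)\{Z}={P}; candidates ⊆ {F,J,R,X}.
∅: Z⊥P given ∅ in G with Z→· removed — back-door holds.
P(P|do(Z)) = P(P|Z) — no adjustment needed.

P(P|do(Z)): backdoor, adjust for ∅.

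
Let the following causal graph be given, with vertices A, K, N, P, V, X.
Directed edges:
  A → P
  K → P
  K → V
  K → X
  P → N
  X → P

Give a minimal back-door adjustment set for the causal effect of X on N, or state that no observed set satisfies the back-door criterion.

X→N: minimal back-door set {K}.

desc(X)\{X}={N,P}; candidates ⊆ {A,K,V}.
size 0: {}; under {} X still reaches {K,N,P,V} ∋ N.
{K}: X⊥N given {K} in G with X→· removed — back-door holds.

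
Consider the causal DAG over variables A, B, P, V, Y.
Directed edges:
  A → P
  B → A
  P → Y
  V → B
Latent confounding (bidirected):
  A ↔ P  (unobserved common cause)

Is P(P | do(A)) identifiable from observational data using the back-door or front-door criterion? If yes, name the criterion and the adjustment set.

desc(A)\{A}={P,Y}; candidates ⊆ {B,V}.
A↔P: latent back-door arc(s) into A.
size 0: {}; under {} A still reaches {B,P,V,Y} ∋ P.
size 1: {B}, {V}; under {B} A still reaches {P,Y} ∋ P.
size 2: {B,V}; under {B,V} A still reaches {P,Y} ∋ P.
A↔P cannot be blocked by any observed set — no back-door set.
No mediator lies on a directed A→…→P path.
Neither criterion identifies P(P|do(A)) in this graph.

P(P|do(A)): not identifiable (no BD/FD set).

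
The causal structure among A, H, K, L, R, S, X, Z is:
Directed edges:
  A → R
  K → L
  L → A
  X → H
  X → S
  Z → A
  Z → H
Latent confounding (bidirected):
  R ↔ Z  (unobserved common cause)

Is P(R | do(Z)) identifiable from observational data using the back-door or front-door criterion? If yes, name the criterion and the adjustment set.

desc(Z)\{Z}={A,H,R}; candidates ⊆ {K,L,S,X}.
Z↔R: latent back-door arc(s) into Z.
size 0: {}; under {} Z still reaches {R} ∋ R.
size 1: {K}, {L}, {S} …(+1); under {K} Z still reaches {R} ∋ R.
size 2: {K,L}, {K,S}, {K,X} …(+3); under {K,L} Z still reaches {R} ∋ R.
Z↔R cannot be blocked by any observed set — no back-door set.
{A}: (i) intercepts every directed Z→R path; (ii) no back-door Z→{A}; (iii) {Z} blocks every back-door {A}→R. Front-door holds.
P(R|do(Z)) = Σ_{A} P(A|Z) Σ_{Z'} P(R|A,Z')P(Z').

P(R|do(Z)): frontdoor, adjust for {A}.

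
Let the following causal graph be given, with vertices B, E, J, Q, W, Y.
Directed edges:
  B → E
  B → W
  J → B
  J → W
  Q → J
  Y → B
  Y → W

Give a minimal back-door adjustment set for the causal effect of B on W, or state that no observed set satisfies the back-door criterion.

desc(B)\{B}={E,W}; candidates ⊆ {J,Q,Y}.
size 0: {}; under {} B still reaches {J,Q,W,Y} ∋ W.
size 1: {J}, {Q}, {Y}; under {J} B still reaches {W,Y} ∋ W.
{J,Y}: B⊥W given {J,Y} in G with B→· removed — back-door holds.

B→W: minimal back-door set {J, Y}.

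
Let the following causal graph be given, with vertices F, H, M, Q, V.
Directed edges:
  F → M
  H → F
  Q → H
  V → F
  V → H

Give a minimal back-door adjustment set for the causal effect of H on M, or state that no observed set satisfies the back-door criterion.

desc(H)\{H}={F,M}; candidates ⊆ {Q,V}.
size 0: {}; under {} H still reaches {F,M,Q,V} ∋ M.
{V}: H⊥M given {V} in G with H→· removed — back-door holds.

H→M: minimal back-door set {V}.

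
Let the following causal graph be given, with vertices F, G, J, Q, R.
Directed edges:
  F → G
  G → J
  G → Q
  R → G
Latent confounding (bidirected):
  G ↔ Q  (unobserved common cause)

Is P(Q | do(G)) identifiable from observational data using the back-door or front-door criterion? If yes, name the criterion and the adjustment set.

P(Q|do(G)): not identifiable (no BD/FD set).

desc(G)\{G}={J,Q}; candidates ⊆ {F,R}.
G↔Q: latent back-door arc(s) into G.
size 0: {}; under {} G still reaches {F,Q,R} ∋ Q.
size 1: {F}, {R}; under {F} G still reaches {Q,R} ∋ Q.
size 2: {F,R}; under {F,R} G still reaches {Q} ∋ Q.
G↔Q cannot be blocked by any observed set — no back-door set.
No mediator lies on a directed G→…→Q path.
Neither criterion identifies P(Q|do(G)) in this graph.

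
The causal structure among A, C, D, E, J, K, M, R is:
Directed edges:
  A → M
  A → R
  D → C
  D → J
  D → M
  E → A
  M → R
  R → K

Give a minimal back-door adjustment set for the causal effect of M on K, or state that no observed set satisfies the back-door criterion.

desc(M)\{M}={K,R}; candidates ⊆ {A,C,D,E,J}.
size 0: {}; under {} M still reaches {A,C,D,E,J,K,R} ∋ K.
{A}: M⊥K given {A} in G with M→· removed — back-door holds.

M→K: minimal back-door set {A}.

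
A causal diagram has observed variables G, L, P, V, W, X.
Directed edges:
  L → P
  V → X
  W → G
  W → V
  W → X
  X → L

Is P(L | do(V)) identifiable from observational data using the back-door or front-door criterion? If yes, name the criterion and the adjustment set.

desc(V)\{V}={L,P,X}; candidates ⊆ {G,W}.
size 0: {}; under {} V still reaches {G,L,P,W,X} ∋ L.
{W}: V⊥L given {W} in G with V→· removed — back-door holds.
P(L|do(V)) = Σ_{W} P(L|V,W)·P(W).

P(L|do(V)): backdoor, adjust for {W}.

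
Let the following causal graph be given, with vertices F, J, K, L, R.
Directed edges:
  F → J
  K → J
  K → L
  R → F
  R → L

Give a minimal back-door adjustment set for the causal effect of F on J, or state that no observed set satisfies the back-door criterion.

F→J: minimal back-door set ∅.

desc(F)\{F}={J}; candidates ⊆ {K,L,R}.
∅: F⊥J given ∅ in G with F→· removed — back-door holds.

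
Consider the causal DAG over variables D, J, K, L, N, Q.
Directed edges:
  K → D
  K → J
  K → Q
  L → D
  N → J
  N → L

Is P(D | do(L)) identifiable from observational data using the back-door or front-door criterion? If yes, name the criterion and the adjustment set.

desc(L)\{L}={D}; candidates ⊆ {J,K,N,Q}.
∅: L⊥D given ∅ in G with L→· removed — back-door holds.
P(D|do(L)) = P(D|L) — no adjustment needed.

P(D|do(L)): backdoor, adjust for ∅.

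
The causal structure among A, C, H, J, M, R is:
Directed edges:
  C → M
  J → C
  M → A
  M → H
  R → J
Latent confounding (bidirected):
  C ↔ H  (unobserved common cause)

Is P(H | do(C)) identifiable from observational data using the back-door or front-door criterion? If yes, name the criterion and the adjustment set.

P(H|do(C)): frontdoor, adjust for {M}.

desc(C)\{C}={A,H,M}; candidates ⊆ {J,R}.
C↔H: latent back-door arc(s) into C.
size 0: {}; under {} C still reaches {H,J,R} ∋ H.
size 1: {J}, {R}; under {J} C still reaches {H} ∋ H.
size 2: {J,R}; under {J,R} C still reaches {H} ∋ H.
C↔H cannot be blocked by any observed set — no back-door set.
{M}: (i) intercepts every directed C→H path; (ii) no back-door C→{M}; (iii) {C} blocks every back-door {M}→H. Front-door holds.
P(H|do(C)) = Σ_{M} P(M|C) Σ_{C'} P(H|M,C')P(C').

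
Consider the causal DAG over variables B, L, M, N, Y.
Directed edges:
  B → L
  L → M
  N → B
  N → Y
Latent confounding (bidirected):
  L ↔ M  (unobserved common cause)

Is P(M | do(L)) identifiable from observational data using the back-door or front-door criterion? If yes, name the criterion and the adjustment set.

desc(L)\{L}={M}; candidates ⊆ {B,N,Y}.
L↔M: latent back-door arc(s) into L.
size 0: {}; under {} L still reaches {B,M,N,Y} ∋ M.
size 1: {B}, {N}, {Y}; under {B} L still reaches {M} ∋ M.
size 2: {B,N}, {B,Y}, {N,Y}; under {B,N} L still reaches {M} ∋ M.
L↔M cannot be blocked by any observed set — no back-door set.
No mediator lies on a directed L→…→M path.
Neither criterion identifies P(M|do(L)) in this graph.

P(M|do(L)): not identifiable (no BD/FD set).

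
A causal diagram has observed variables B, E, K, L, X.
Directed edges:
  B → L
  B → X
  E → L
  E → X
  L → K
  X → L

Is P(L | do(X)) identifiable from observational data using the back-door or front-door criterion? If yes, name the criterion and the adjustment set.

P(L|do(X)): backdoor, adjust for {B, E}.

desc(X)\{X}={K,L}; candidates ⊆ {B,E}.
size 0: {}; under {} X still reaches {B,E,K,L} ∋ L.
size 1: {B}, {E}; under {B} X still reaches {E,K,L} ∋ L.
{B,E}: X⊥L given {B,E} in G with X→· removed — back-door holds.
P(L|do(X)) = Σ_{B,E} P(L|X,B,E)·P(B,E).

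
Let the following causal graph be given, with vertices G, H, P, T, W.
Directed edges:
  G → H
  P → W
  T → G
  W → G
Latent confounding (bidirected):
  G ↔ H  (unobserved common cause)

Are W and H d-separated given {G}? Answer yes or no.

No — W and H are d-connected given {G}.

Bayes-Ball from W | {G} reaches {H,P,T}.
H ∈ reach(W|{G}) ⇒ W ⊥̸ H | {G}.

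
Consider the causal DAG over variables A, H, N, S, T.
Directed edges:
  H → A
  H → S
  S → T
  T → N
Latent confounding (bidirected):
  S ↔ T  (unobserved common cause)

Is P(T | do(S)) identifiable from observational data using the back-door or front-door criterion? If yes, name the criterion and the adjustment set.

P(T|do(S)): not identifiable (no BD/FD set).

desc(S)\{S}={N,T}; candidates ⊆ {A,H}.
S↔T: latent back-door arc(s) into S.
size 0: {}; under {} S still reaches {A,H,N,T} ∋ T.
size 1: {A}, {H}; under {A} S still reaches {H,N,T} ∋ T.
size 2: {A,H}; under {A,H} S still reaches {N,T} ∋ T.
S↔T cannot be blocked by any observed set — no back-door set.
No mediator lies on a directed S→…→T path.
Neither criterion identifies P(T|do(S)) in this graph.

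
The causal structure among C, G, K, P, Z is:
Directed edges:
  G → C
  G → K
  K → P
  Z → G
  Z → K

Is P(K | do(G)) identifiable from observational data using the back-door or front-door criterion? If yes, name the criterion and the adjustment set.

P(K|do(G)): backdoor, adjust for {Z}.

desc(G)\{G}={C,K,P}; candidates ⊆ {Z}.
size 0: {}; under {} G still reaches {K,P,Z} ∋ K.
{Z}: G⊥K given {Z} in G with G→· removed — back-door holds.
P(K|do(G)) = Σ_{Z} P(K|G,Z)·P(Z).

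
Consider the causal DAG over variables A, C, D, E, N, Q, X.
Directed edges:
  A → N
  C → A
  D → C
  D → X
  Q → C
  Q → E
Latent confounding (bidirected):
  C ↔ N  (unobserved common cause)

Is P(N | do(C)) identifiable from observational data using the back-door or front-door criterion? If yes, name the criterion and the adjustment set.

desc(C)\{C}={A,N}; candidates ⊆ {D,E,Q,X}.
C↔N: latent back-door arc(s) into C.
size 0: {}; under {} C still reaches {D,E,N,Q,X} ∋ N.
size 1: {D}, {E}, {Q} …(+1); under {D} C still reaches {E,N,Q} ∋ N.
size 2: {D,E}, {D,Q}, {D,X} …(+3); under {D,E} C still reaches {N,Q} ∋ N.
C↔N cannot be blocked by any observed set — no back-door set.
{A}: (i) intercepts every directed C→N path; (ii) no back-door C→{A}; (iii) {C} blocks every back-door {A}→N. Front-door holds.
P(N|do(C)) = Σ_{A} P(A|C) Σ_{C'} P(N|A,C')P(C').

P(N|do(C)): frontdoor, adjust for {A}.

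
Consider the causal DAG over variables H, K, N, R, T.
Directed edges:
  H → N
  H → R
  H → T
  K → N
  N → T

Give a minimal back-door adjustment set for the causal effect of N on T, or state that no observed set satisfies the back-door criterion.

N→T: minimal back-door set {H}.

desc(N)\{N}={T}; candidates ⊆ {H,K,R}.
size 0: {}; under {} N still reaches {H,K,R,T} ∋ T.
{H}: N⊥T given {H} in G with N→· removed — back-door holds.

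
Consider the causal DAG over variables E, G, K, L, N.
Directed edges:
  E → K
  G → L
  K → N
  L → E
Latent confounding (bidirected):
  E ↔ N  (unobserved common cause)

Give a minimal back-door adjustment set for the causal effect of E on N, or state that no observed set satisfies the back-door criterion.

E→N: no observed back-door set.

desc(E)\{E}={K,N}; candidates ⊆ {G,L}.
E↔N: latent back-door arc(s) into E.
size 0: {}; under {} E still reaches {G,L,N} ∋ N.
size 1: {G}, {L}; under {G} E still reaches {L,N} ∋ N.
size 2: {G,L}; under {G,L} E still reaches {N} ∋ N.
E↔N cannot be blocked by any observed set — no back-door set.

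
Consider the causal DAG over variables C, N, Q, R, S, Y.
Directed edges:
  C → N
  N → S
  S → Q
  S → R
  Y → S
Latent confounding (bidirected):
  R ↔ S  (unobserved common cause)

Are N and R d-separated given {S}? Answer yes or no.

No — N and R are d-connected given {S}.

Bayes-Ball from N | {S} reaches {C,R,Y}.
R ∈ reach(N|{S}) ⇒ N ⊥̸ R | {S}.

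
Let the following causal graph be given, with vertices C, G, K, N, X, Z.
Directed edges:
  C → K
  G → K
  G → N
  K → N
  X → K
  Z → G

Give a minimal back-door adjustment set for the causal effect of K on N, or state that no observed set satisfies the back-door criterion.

desc(K)\{K}={N}; candidates ⊆ {C,G,X,Z}.
size 0: {}; under {} K still reaches {C,G,N,X,Z} ∋ N.
{G}: K⊥N given {G} in G with K→· removed — back-door holds.

K→N: minimal back-door set {G}.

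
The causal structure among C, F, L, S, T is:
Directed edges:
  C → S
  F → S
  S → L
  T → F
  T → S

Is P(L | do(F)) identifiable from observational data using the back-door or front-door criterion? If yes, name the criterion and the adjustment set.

desc(F)\{F}={L,S}; candidates ⊆ {C,T}.
size 0: {}; under {} F still reaches {L,S,T} ∋ L.
{T}: F⊥L given {T} in G with F→· removed — back-door holds.
P(L|do(F)) = Σ_{T} P(L|F,T)·P(T).

P(L|do(F)): backdoor, adjust for {T}.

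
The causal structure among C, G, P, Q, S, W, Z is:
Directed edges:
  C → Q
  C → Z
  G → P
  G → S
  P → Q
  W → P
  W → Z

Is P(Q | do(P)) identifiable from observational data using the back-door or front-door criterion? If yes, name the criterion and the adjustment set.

P(Q|do(P)): backdoor, adjust for ∅.

desc(P)\{P}={Q}; candidates ⊆ {C,G,S,W,Z}.
∅: P⊥Q given ∅ in G with P→· removed — back-door holds.
P(Q|do(P)) = P(Q|P) — no adjustment needed.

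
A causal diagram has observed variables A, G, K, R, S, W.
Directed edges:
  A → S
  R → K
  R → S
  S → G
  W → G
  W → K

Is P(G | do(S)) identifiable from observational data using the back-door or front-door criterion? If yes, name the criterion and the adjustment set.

P(G|do(S)): backdoor, adjust for ∅.

desc(S)\{S}={G}; candidates ⊆ {A,K,R,W}.
∅: S⊥G given ∅ in G with S→· removed — back-door holds.
P(G|do(S)) = P(G|S) — no adjustment needed.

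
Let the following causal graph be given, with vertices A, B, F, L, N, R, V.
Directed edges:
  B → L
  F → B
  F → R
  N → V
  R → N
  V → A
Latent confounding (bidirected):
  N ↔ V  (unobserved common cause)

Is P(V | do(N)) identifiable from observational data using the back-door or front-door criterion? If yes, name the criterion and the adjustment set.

desc(N)\{N}={A,V}; candidates ⊆ {B,F,L,R}.
N↔V: latent back-door arc(s) into N.
size 0: {}; under {} N still reaches {A,B,F,L,R,V} ∋ V.
size 1: {B}, {F}, {L} …(+1); under {B} N still reaches {A,F,R,V} ∋ V.
size 2: {B,F}, {B,L}, {B,R} …(+3); under {B,F} N still reaches {A,R,V} ∋ V.
N↔V cannot be blocked by any observed set — no back-door set.
No mediator lies on a directed N→…→V path.
Neither criterion identifies P(V|do(N)) in this graph.

P(V|do(N)): not identifiable (no BD/FD set).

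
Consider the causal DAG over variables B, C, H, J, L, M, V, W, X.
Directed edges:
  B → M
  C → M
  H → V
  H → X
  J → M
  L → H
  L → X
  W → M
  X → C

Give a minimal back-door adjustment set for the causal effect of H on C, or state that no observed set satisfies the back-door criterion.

H→C: minimal back-door set {L}.

desc(H)\{H}={C,M,V,X}; candidates ⊆ {B,J,L,W}.
size 0: {}; under {} H still reaches {C,L,M,X} ∋ C.
{L}: H⊥C given {L} in G with H→· removed — back-door holds.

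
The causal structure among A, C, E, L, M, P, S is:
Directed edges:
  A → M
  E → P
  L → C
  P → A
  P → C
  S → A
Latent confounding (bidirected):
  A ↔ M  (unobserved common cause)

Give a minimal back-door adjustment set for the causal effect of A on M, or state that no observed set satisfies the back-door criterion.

A→M: no observed back-door set.

desc(A)\{A}={M}; candidates ⊆ {C,E,L,P,S}.
A↔M: latent back-door arc(s) into A.
size 0: {}; under {} A still reaches {C,E,M,P,S} ∋ M.
size 1: {C}, {E}, {L} …(+2); under {C} A still reaches {E,L,M,P,S} ∋ M.
size 2: {C,E}, {C,L}, {C,P} …(+7); under {C,E} A still reaches {L,M,P,S} ∋ M.
A↔M cannot be blocked by any observed set — no back-door set.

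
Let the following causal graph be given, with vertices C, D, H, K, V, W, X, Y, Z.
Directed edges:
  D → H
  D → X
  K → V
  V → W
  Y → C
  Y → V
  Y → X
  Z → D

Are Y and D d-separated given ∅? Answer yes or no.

Bayes-Ball from Y | ∅ reaches {C,V,W,X}.
D ∉ reach(Y|∅) ⇒ Y ⊥ D | ∅.

Yes — Y ⊥ D | ∅.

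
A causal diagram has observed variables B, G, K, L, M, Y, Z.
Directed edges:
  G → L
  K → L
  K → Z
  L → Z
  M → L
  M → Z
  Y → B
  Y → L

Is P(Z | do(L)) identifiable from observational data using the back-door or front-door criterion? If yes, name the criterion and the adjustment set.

P(Z|do(L)): backdoor, adjust for {K, M}.

desc(L)\{L}={Z}; candidates ⊆ {B,G,K,M,Y}.
size 0: {}; under {} L still reaches {B,G,K,M,Y,Z} ∋ Z.
size 1: {B}, {G}, {K} …(+2); under {B} L still reaches {G,K,M,Y,Z} ∋ Z.
{K,M}: L⊥Z given {K,M} in G with L→· removed — back-door holds.
P(Z|do(L)) = Σ_{K,M} P(Z|L,K,M)·P(K,M).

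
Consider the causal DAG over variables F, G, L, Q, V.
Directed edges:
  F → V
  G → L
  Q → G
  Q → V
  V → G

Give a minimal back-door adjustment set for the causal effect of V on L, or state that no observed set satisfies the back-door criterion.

desc(V)\{V}={G,L}; candidates ⊆ {F,Q}.
size 0: {}; under {} V still reaches {F,G,L,Q} ∋ L.
{Q}: V⊥L given {Q} in G with V→· removed — back-door holds.

V→L: minimal back-door set {Q}.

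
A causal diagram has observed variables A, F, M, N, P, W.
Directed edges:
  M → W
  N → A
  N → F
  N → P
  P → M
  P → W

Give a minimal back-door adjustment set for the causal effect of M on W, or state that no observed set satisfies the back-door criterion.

desc(M)\{M}={W}; candidates ⊆ {A,F,N,P}.
size 0: {}; under {} M still reaches {A,F,N,P,W} ∋ W.
{P}: M⊥W given {P} in G with M→· removed — back-door holds.

M→W: minimal back-door set {P}.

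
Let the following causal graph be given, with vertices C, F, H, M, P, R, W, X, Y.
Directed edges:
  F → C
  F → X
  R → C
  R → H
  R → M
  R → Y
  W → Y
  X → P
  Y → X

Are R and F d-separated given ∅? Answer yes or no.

Bayes-Ball from R | ∅ reaches {C,H,M,P,X,Y}.
F ∉ reach(R|∅) ⇒ R ⊥ F | ∅.

Yes — R ⊥ F | ∅.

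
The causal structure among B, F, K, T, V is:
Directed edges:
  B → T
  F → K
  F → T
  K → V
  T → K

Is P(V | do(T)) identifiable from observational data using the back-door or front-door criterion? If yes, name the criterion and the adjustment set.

P(V|do(T)): backdoor, adjust for {F}.

desc(T)\{T}={K,V}; candidates ⊆ {B,F}.
size 0: {}; under {} T still reaches {B,F,K,V} ∋ V.
{F}: T⊥V given {F} in G with T→· removed — back-door holds.
P(V|do(T)) = Σ_{F} P(V|T,F)·P(F).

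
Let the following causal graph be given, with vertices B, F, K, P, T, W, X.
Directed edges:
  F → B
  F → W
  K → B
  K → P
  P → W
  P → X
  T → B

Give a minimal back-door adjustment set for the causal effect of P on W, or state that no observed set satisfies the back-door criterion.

P→W: minimal back-door set ∅.

desc(P)\{P}={W,X}; candidates ⊆ {B,F,K,T}.
∅: P⊥W given ∅ in G with P→· removed — back-door holds.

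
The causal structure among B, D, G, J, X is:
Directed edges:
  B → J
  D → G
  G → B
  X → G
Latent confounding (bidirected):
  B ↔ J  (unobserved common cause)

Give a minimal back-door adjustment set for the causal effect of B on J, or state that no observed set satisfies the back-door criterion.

desc(B)\{B}={J}; candidates ⊆ {D,G,X}.
B↔J: latent back-door arc(s) into B.
size 0: {}; under {} B still reaches {D,G,J,X} ∋ J.
size 1: {D}, {G}, {X}; under {D} B still reaches {G,J,X} ∋ J.
size 2: {D,G}, {D,X}, {G,X}; under {D,G} B still reaches {J} ∋ J.
B↔J cannot be blocked by any observed set — no back-door set.

B→J: no observed back-door set.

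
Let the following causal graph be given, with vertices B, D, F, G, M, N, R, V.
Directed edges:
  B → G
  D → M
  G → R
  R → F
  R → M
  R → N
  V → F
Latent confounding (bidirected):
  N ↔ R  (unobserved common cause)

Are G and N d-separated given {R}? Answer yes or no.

Bayes-Ball from G | {R} reaches {B,N}.
N ∈ reach(G|{R}) ⇒ G ⊥̸ N | {R}.

No — G and N are d-connected given {R}.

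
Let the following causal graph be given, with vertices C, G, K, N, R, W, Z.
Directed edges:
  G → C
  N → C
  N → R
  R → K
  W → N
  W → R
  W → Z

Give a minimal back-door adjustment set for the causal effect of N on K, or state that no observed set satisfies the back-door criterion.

N→K: minimal back-door set {W}.

desc(N)\{N}={C,K,R}; candidates ⊆ {G,W,Z}.
size 0: {}; under {} N still reaches {K,R,W,Z} ∋ K.
{W}: N⊥K given {W} in G with N→· removed — back-door holds.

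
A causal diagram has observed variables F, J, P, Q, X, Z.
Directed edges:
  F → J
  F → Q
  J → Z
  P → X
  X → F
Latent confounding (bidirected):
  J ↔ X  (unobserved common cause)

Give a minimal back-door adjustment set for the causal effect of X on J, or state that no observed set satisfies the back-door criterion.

desc(X)\{X}={F,J,Q,Z}; candidates ⊆ {P}.
X↔J: latent back-door arc(s) into X.
size 0: {}; under {} X still reaches {J,P,Z} ∋ J.
size 1: {P}; under {P} X still reaches {J,Z} ∋ J.
X↔J cannot be blocked by any observed set — no back-door set.

X→J: no observed back-door set.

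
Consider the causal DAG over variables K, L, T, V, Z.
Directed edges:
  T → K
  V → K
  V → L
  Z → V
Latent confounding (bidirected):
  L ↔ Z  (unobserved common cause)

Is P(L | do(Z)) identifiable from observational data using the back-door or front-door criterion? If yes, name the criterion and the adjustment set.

desc(Z)\{Z}={K,L,V}; candidates ⊆ {T}.
Z↔L: latent back-door arc(s) into Z.
size 0: {}; under {} Z still reaches {L} ∋ L.
size 1: {T}; under {T} Z still reaches {L} ∋ L.
Z↔L cannot be blocked by any observed set — no back-door set.
{V}: (i) intercepts every directed Z→L path; (ii) no back-door Z→{V}; (iii) {Z} blocks every back-door {V}→L. Front-door holds.
P(L|do(Z)) = Σ_{V} P(V|Z) Σ_{Z'} P(L|V,Z')P(Z').

P(L|do(Z)): frontdoor, adjust for {V}.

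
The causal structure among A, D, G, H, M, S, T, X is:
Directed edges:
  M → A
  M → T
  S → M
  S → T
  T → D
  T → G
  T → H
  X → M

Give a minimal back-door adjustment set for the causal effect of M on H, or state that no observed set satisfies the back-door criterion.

M→H: minimal back-door set {S}.

desc(M)\{M}={A,D,G,H,T}; candidates ⊆ {S,X}.
size 0: {}; under {} M still reaches {D,G,H,S,T,X} ∋ H.
{S}: M⊥H given {S} in G with M→· removed — back-door holds.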